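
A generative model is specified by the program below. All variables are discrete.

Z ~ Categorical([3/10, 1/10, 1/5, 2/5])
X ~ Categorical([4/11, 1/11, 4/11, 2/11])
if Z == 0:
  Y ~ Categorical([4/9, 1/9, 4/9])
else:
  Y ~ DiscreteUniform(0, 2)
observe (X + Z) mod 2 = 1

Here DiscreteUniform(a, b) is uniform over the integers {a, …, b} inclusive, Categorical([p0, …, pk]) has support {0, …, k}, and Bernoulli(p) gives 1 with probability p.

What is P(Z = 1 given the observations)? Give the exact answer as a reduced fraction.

Enumerate traces; 24 have nonzero weight after conditioning:
  (Z=0, X=1, Y=0) weight 2/165
  (Z=0, X=1, Y=1) weight 1/330
  (Z=0, X=1, Y=2) weight 2/165
  (Z=0, X=3, Y=0) weight 4/165
  (Z=0, X=3, Y=1) weight 1/165
  (Z=0, X=3, Y=2) weight 4/165
  (Z=1, X=0, Y=0) weight 2/165
  (Z=1, X=0, Y=1) weight 2/165
  (Z=2, X=1, Y=0) weight 1/165
  (Z=3, X=0, Y=0) weight 8/165
  … 14 more
Group by Z:
  weight(Z=0) = 9/110
  weight(Z=1) = 4/55
  weight(Z=2) = 3/55
  weight(Z=3) = 16/55
Total weight = 9/110 + 4/55 + 3/55 + 16/55 = 1/2
P(Z=0 | obs) = 9/110 / 1/2 = 9/55
P(Z=1 | obs) = 4/55 / 1/2 = 8/55
P(Z=2 | obs) = 3/55 / 1/2 = 6/55
P(Z=3 | obs) = 16/55 / 1/2 = 32/55

P(Z = 1 | obs) = 8/55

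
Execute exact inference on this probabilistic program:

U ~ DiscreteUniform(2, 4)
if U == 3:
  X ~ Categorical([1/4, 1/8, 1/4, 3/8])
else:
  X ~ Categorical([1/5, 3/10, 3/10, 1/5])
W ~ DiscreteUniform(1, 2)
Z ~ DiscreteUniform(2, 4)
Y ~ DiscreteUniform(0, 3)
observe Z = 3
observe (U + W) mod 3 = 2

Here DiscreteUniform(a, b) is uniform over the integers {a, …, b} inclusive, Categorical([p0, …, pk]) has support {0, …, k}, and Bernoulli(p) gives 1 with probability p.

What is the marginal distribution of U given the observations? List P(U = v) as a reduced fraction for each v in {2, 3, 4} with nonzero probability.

P(U=3) = 1/2, P(U=4) = 1/2

Enumerate traces; 32 have nonzero weight after conditioning:
  (U=3, X=0, W=2, Z=3, Y=0) weight 1/288
  (U=3, X=0, W=2, Z=3, Y=1) weight 1/288
  (U=3, X=0, W=2, Z=3, Y=2) weight 1/288
  (U=3, X=0, W=2, Z=3, Y=3) weight 1/288
  (U=3, X=1, W=2, Z=3, Y=0) weight 1/576
  (U=3, X=1, W=2, Z=3, Y=1) weight 1/576
  (U=3, X=1, W=2, Z=3, Y=2) weight 1/576
  (U=3, X=1, W=2, Z=3, Y=3) weight 1/576
  (U=4, X=0, W=1, Z=3, Y=0) weight 1/360
  … 23 more
Group by U:
  weight(U=3) = 1/18
  weight(U=4) = 1/18
Total weight = 1/18 + 1/18 = 1/9
P(U=3 | obs) = 1/18 / 1/9 = 1/2
P(U=4 | obs) = 1/18 / 1/9 = 1/2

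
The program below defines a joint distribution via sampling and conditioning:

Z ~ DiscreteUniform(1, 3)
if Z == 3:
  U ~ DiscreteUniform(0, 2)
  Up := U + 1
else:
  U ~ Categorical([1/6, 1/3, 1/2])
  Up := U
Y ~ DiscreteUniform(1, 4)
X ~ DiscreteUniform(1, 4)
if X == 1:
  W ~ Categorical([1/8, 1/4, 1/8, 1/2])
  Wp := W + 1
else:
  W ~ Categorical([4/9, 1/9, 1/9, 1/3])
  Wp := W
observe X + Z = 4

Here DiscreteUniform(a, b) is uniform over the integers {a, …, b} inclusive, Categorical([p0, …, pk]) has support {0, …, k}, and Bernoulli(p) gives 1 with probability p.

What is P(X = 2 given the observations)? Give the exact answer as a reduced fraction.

P(X = 2 | obs) = 1/3

Enumerate traces; 144 have nonzero weight after conditioning:
  (Z=1, U=0, Y=1, X=3, W=0) weight 1/648
  (Z=1, U=0, Y=1, X=3, W=1) weight 1/2592
  (Z=1, U=0, Y=1, X=3, W=2) weight 1/2592
  (Z=1, U=0, Y=1, X=3, W=3) weight 1/864
  (Z=1, U=0, Y=2, X=3, W=0) weight 1/648
  (Z=1, U=0, Y=2, X=3, W=1) weight 1/2592
  (Z=1, U=0, Y=2, X=3, W=2) weight 1/2592
  (Z=1, U=0, Y=2, X=3, W=3) weight 1/864
  (Z=2, U=0, Y=1, X=2, W=0) weight 1/648
  (Z=3, U=0, Y=1, X=1, W=0) weight 1/1152
  … 134 more
Group by X:
  weight(X=1) = 1/12
  weight(X=2) = 1/12
  weight(X=3) = 1/12
Total weight = 1/12 + 1/12 + 1/12 = 1/4
P(X=1 | obs) = 1/12 / 1/4 = 1/3
P(X=2 | obs) = 1/12 / 1/4 = 1/3
P(X=3 | obs) = 1/12 / 1/4 = 1/3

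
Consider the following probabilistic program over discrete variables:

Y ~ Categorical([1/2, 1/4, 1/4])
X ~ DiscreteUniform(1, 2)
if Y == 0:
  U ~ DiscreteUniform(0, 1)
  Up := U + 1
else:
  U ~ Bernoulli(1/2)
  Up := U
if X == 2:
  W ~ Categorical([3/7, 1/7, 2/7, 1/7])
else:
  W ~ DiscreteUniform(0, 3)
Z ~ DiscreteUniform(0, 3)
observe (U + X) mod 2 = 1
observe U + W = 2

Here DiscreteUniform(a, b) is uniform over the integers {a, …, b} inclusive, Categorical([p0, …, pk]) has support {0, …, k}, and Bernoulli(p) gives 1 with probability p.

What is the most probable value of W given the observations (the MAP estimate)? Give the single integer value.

Enumerate traces; 24 have nonzero weight after conditioning:
  (Y=0, X=1, U=0, W=2, Z=0) weight 1/128
  (Y=0, X=1, U=0, W=2, Z=1) weight 1/128
  (Y=0, X=1, U=0, W=2, Z=2) weight 1/128
  (Y=0, X=1, U=0, W=2, Z=3) weight 1/128
  (Y=0, X=2, U=1, W=1, Z=0) weight 1/224
  (Y=0, X=2, U=1, W=1, Z=1) weight 1/224
  (Y=0, X=2, U=1, W=1, Z=2) weight 1/224
  (Y=0, X=2, U=1, W=1, Z=3) weight 1/224
  … 16 more
Group by W:
  weight(W=1) = 1/28
  weight(W=2) = 1/16
Total weight = 1/28 + 1/16 = 11/112
P(W=1 | obs) = 1/28 / 11/112 = 4/11
P(W=2 | obs) = 1/16 / 11/112 = 7/11
argmax = 2

argmax_v P(W = v | obs) = 2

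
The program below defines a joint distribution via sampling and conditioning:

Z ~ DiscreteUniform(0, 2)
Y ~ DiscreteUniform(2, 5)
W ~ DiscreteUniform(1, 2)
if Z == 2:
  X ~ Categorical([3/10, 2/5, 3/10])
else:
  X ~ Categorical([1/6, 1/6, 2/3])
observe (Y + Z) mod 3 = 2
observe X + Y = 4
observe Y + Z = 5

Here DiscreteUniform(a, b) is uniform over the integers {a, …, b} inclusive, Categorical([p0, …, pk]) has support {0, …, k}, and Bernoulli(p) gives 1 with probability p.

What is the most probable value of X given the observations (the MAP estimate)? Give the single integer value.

argmax_v P(X = v | obs) = 1

Enumerate traces; 4 have nonzero weight after conditioning:
  (Z=1, Y=4, W=1, X=0) weight 1/144
  (Z=1, Y=4, W=2, X=0) weight 1/144
  (Z=2, Y=3, W=1, X=1) weight 1/60
  (Z=2, Y=3, W=2, X=1) weight 1/60
Group by X:
  weight(X=0) = 1/72
  weight(X=1) = 1/30
Total weight = 1/72 + 1/30 = 17/360
P(X=0 | obs) = 1/72 / 17/360 = 5/17
P(X=1 | obs) = 1/30 / 17/360 = 12/17
argmax = 1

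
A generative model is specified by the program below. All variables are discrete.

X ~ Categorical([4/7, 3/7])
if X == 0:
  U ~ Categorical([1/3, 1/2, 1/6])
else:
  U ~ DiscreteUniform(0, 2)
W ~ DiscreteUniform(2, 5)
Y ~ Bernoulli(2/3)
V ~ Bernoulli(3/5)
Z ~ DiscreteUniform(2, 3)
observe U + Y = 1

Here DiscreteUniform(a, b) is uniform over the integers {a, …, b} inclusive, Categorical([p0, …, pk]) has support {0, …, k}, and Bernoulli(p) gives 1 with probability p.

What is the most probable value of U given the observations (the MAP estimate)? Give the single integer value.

Enumerate traces; 64 have nonzero weight after conditioning:
  (X=0, U=0, W=2, Y=1, V=0, Z=2) weight 2/315
  (X=0, U=0, W=2, Y=1, V=0, Z=3) weight 2/315
  (X=0, U=0, W=2, Y=1, V=1, Z=2) weight 1/105
  (X=0, U=0, W=2, Y=1, V=1, Z=3) weight 1/105
  (X=0, U=0, W=3, Y=1, V=0, Z=2) weight 2/315
  (X=0, U=0, W=3, Y=1, V=0, Z=3) weight 2/315
  (X=0, U=0, W=3, Y=1, V=1, Z=2) weight 1/105
  (X=0, U=0, W=3, Y=1, V=1, Z=3) weight 1/105
  (X=0, U=1, W=2, Y=0, V=0, Z=2) weight 1/210
  … 55 more
Group by U:
  weight(U=0) = 2/9
  weight(U=1) = 1/7
Total weight = 2/9 + 1/7 = 23/63
P(U=0 | obs) = 2/9 / 23/63 = 14/23
P(U=1 | obs) = 1/7 / 23/63 = 9/23
argmax = 0

argmax_v P(U = v | obs) = 0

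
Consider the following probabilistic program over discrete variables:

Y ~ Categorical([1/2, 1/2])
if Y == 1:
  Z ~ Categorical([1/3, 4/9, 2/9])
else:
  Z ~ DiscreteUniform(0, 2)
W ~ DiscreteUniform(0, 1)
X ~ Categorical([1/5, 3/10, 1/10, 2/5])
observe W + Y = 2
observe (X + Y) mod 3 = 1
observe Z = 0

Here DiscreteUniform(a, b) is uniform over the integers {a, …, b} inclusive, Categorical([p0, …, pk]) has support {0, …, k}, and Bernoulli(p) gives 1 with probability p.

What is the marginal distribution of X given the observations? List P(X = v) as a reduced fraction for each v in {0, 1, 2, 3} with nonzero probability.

P(X=0) = 1/3, P(X=3) = 2/3

Enumerate traces; 2 have nonzero weight after conditioning:
  (Y=1, Z=0, W=1, X=0) weight 1/60
  (Y=1, Z=0, W=1, X=3) weight 1/30
Group by X:
  weight(X=0) = 1/60
  weight(X=3) = 1/30
Total weight = 1/60 + 1/30 = 1/20
P(X=0 | obs) = 1/60 / 1/20 = 1/3
P(X=3 | obs) = 1/30 / 1/20 = 2/3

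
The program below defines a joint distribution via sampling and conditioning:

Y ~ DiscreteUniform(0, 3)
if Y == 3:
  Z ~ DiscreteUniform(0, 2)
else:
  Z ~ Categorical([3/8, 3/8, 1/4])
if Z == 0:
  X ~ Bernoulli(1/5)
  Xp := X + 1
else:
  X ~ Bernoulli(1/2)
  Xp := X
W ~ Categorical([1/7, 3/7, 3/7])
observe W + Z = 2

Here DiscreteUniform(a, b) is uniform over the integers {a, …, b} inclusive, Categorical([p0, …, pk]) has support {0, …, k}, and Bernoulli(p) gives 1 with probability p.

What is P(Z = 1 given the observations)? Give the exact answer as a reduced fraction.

P(Z = 1 | obs) = 105/236

Enumerate traces; 24 have nonzero weight after conditioning:
  (Y=0, Z=0, X=0, W=2) weight 9/280
  (Y=0, Z=0, X=1, W=2) weight 9/1120
  (Y=0, Z=1, X=0, W=1) weight 9/448
  (Y=0, Z=1, X=1, W=1) weight 9/448
  (Y=0, Z=2, X=0, W=0) weight 1/224
  (Y=0, Z=2, X=1, W=0) weight 1/224
  (Y=1, Z=0, X=0, W=2) weight 9/280
  (Y=1, Z=0, X=1, W=2) weight 9/1120
  … 16 more
Group by Z:
  weight(Z=0) = 5/32
  weight(Z=1) = 5/32
  weight(Z=2) = 13/336
Total weight = 5/32 + 5/32 + 13/336 = 59/168
P(Z=0 | obs) = 5/32 / 59/168 = 105/236
P(Z=1 | obs) = 5/32 / 59/168 = 105/236
P(Z=2 | obs) = 13/336 / 59/168 = 13/118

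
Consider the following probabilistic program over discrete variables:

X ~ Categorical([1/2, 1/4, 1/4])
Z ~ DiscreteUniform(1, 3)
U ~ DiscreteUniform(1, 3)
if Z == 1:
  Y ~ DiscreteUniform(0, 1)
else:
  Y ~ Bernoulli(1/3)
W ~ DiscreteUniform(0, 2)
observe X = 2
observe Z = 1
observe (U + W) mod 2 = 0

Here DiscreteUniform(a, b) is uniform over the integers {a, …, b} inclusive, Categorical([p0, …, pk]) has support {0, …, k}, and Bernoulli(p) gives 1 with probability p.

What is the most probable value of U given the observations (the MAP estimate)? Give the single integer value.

argmax_v P(U = v | obs) = 2

Enumerate traces; 8 have nonzero weight after conditioning:
  (X=2, Z=1, U=1, Y=0, W=1) weight 1/216
  (X=2, Z=1, U=1, Y=1, W=1) weight 1/216
  (X=2, Z=1, U=2, Y=0, W=0) weight 1/216
  (X=2, Z=1, U=2, Y=0, W=2) weight 1/216
  (X=2, Z=1, U=2, Y=1, W=0) weight 1/216
  (X=2, Z=1, U=2, Y=1, W=2) weight 1/216
  (X=2, Z=1, U=3, Y=0, W=1) weight 1/216
  (X=2, Z=1, U=3, Y=1, W=1) weight 1/216
Group by U:
  weight(U=1) = 1/108
  weight(U=2) = 1/54
  weight(U=3) = 1/108
Total weight = 1/108 + 1/54 + 1/108 = 1/27
P(U=1 | obs) = 1/108 / 1/27 = 1/4
P(U=2 | obs) = 1/54 / 1/27 = 1/2
P(U=3 | obs) = 1/108 / 1/27 = 1/4
argmax = 2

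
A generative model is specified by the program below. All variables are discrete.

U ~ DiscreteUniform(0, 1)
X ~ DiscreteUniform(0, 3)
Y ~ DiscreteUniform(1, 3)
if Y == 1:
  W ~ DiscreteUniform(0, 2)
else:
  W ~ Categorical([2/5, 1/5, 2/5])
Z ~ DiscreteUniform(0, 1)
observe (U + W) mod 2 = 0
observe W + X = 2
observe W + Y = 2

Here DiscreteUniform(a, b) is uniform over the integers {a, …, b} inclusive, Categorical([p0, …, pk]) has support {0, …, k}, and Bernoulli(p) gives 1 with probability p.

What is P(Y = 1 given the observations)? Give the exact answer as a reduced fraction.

Enumerate traces; 4 have nonzero weight after conditioning:
  (U=0, X=2, Y=2, W=0, Z=0) weight 1/120
  (U=0, X=2, Y=2, W=0, Z=1) weight 1/120
  (U=1, X=1, Y=1, W=1, Z=0) weight 1/144
  (U=1, X=1, Y=1, W=1, Z=1) weight 1/144
Group by Y:
  weight(Y=1) = 1/72
  weight(Y=2) = 1/60
Total weight = 1/72 + 1/60 = 11/360
P(Y=1 | obs) = 1/72 / 11/360 = 5/11
P(Y=2 | obs) = 1/60 / 11/360 = 6/11

P(Y = 1 | obs) = 5/11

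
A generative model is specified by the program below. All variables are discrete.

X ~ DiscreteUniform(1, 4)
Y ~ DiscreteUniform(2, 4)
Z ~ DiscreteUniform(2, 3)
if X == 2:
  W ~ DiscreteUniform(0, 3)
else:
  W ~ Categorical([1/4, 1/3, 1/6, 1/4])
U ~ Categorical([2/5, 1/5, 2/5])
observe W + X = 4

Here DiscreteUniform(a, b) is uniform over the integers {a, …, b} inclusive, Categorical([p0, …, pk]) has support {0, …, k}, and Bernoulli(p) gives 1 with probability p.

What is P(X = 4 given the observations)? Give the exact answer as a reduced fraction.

P(X = 4 | obs) = 3/13

Enumerate traces; 72 have nonzero weight after conditioning:
  (X=1, Y=2, Z=2, W=3, U=0) weight 1/240
  (X=1, Y=2, Z=2, W=3, U=1) weight 1/480
  (X=1, Y=2, Z=2, W=3, U=2) weight 1/240
  (X=1, Y=2, Z=3, W=3, U=0) weight 1/240
  (X=1, Y=2, Z=3, W=3, U=1) weight 1/480
  (X=1, Y=2, Z=3, W=3, U=2) weight 1/240
  (X=1, Y=3, Z=2, W=3, U=0) weight 1/240
  (X=1, Y=3, Z=2, W=3, U=1) weight 1/480
  (X=2, Y=2, Z=2, W=2, U=0) weight 1/240
  (X=3, Y=2, Z=2, W=1, U=0) weight 1/180
  … 62 more
Group by X:
  weight(X=1) = 1/16
  weight(X=2) = 1/16
  weight(X=3) = 1/12
  weight(X=4) = 1/16
Total weight = 1/16 + 1/16 + 1/12 + 1/16 = 13/48
P(X=1 | obs) = 1/16 / 13/48 = 3/13
P(X=2 | obs) = 1/16 / 13/48 = 3/13
P(X=3 | obs) = 1/12 / 13/48 = 4/13
P(X=4 | obs) = 1/16 / 13/48 = 3/13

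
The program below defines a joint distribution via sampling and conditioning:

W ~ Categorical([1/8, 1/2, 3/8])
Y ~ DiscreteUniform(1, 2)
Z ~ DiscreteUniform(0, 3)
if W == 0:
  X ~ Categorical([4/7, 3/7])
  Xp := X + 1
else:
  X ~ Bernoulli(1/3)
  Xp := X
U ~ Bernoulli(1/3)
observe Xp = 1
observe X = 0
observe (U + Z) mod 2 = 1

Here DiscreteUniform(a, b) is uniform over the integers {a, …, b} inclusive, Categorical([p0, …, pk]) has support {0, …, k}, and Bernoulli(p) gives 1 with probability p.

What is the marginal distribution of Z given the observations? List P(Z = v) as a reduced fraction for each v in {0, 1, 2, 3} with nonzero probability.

Enumerate traces; 8 have nonzero weight after conditioning:
  (W=0, Y=1, Z=0, X=0, U=1) weight 1/336
  (W=0, Y=1, Z=1, X=0, U=0) weight 1/168
  (W=0, Y=1, Z=2, X=0, U=1) weight 1/336
  (W=0, Y=1, Z=3, X=0, U=0) weight 1/168
  (W=0, Y=2, Z=0, X=0, U=1) weight 1/336
  (W=0, Y=2, Z=1, X=0, U=0) weight 1/168
  (W=0, Y=2, Z=2, X=0, U=1) weight 1/336
  (W=0, Y=2, Z=3, X=0, U=0) weight 1/168
Group by Z:
  weight(Z=0) = 1/168
  weight(Z=1) = 1/84
  weight(Z=2) = 1/168
  weight(Z=3) = 1/84
Total weight = 1/168 + 1/84 + 1/168 + 1/84 = 1/28
P(Z=0 | obs) = 1/168 / 1/28 = 1/6
P(Z=1 | obs) = 1/84 / 1/28 = 1/3
P(Z=2 | obs) = 1/168 / 1/28 = 1/6
P(Z=3 | obs) = 1/84 / 1/28 = 1/3

P(Z=0) = 1/6, P(Z=1) = 1/3, P(Z=2) = 1/6, P(Z=3) = 1/3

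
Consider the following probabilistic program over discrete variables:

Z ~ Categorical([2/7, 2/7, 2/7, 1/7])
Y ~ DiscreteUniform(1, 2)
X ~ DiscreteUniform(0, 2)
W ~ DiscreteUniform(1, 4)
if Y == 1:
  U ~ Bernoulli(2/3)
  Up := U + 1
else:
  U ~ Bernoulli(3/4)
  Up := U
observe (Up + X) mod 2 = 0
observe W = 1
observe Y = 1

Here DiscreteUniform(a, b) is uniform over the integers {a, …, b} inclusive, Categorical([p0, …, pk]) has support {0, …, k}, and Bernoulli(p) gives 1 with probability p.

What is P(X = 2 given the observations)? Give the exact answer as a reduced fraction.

P(X = 2 | obs) = 2/5

Enumerate traces; 12 have nonzero weight after conditioning:
  (Z=0, Y=1, X=0, W=1, U=1) weight 1/126
  (Z=0, Y=1, X=1, W=1, U=0) weight 1/252
  (Z=0, Y=1, X=2, W=1, U=1) weight 1/126
  (Z=1, Y=1, X=0, W=1, U=1) weight 1/126
  (Z=1, Y=1, X=1, W=1, U=0) weight 1/252
  (Z=1, Y=1, X=2, W=1, U=1) weight 1/126
  (Z=2, Y=1, X=0, W=1, U=1) weight 1/126
  (Z=2, Y=1, X=1, W=1, U=0) weight 1/252
  … 4 more
Group by X:
  weight(X=0) = 1/36
  weight(X=1) = 1/72
  weight(X=2) = 1/36
Total weight = 1/36 + 1/72 + 1/36 = 5/72
P(X=0 | obs) = 1/36 / 5/72 = 2/5
P(X=1 | obs) = 1/72 / 5/72 = 1/5
P(X=2 | obs) = 1/36 / 5/72 = 2/5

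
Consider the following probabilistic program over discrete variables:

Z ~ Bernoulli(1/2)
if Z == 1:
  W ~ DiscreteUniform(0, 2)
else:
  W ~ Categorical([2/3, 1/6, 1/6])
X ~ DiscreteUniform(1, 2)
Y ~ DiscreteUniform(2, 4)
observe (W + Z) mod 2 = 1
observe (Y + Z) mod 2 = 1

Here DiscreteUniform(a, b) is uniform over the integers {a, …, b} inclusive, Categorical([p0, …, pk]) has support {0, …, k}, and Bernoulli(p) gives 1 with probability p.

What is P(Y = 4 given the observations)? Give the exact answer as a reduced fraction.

P(Y = 4 | obs) = 4/9

Enumerate traces; 10 have nonzero weight after conditioning:
  (Z=0, W=1, X=1, Y=3) weight 1/72
  (Z=0, W=1, X=2, Y=3) weight 1/72
  (Z=1, W=0, X=1, Y=2) weight 1/36
  (Z=1, W=0, X=1, Y=4) weight 1/36
  (Z=1, W=0, X=2, Y=2) weight 1/36
  (Z=1, W=0, X=2, Y=4) weight 1/36
  (Z=1, W=2, X=1, Y=2) weight 1/36
  (Z=1, W=2, X=1, Y=4) weight 1/36
  … 2 more
Group by Y:
  weight(Y=2) = 1/9
  weight(Y=3) = 1/36
  weight(Y=4) = 1/9
Total weight = 1/9 + 1/36 + 1/9 = 1/4
P(Y=2 | obs) = 1/9 / 1/4 = 4/9
P(Y=3 | obs) = 1/36 / 1/4 = 1/9
P(Y=4 | obs) = 1/9 / 1/4 = 4/9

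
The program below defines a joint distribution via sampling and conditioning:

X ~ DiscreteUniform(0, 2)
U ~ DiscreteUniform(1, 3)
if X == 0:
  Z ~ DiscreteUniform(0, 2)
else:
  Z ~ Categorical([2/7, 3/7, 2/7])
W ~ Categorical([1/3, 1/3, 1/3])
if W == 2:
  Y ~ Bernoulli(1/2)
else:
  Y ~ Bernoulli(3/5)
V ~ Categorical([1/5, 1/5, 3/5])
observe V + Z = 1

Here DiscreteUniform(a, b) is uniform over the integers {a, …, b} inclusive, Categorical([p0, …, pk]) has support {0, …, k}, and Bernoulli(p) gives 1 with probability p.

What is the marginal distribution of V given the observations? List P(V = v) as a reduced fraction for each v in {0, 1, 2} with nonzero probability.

Enumerate traces; 108 have nonzero weight after conditioning:
  (X=0, U=1, Z=0, W=0, Y=0, V=1) weight 2/2025
  (X=0, U=1, Z=0, W=0, Y=1, V=1) weight 1/675
  (X=0, U=1, Z=0, W=1, Y=0, V=1) weight 2/2025
  (X=0, U=1, Z=0, W=1, Y=1, V=1) weight 1/675
  (X=0, U=1, Z=0, W=2, Y=0, V=1) weight 1/810
  (X=0, U=1, Z=0, W=2, Y=1, V=1) weight 1/810
  (X=0, U=1, Z=1, W=0, Y=0, V=0) weight 2/2025
  (X=0, U=1, Z=1, W=0, Y=1, V=0) weight 1/675
  … 100 more
Group by V:
  weight(V=0) = 5/63
  weight(V=1) = 19/315
Total weight = 5/63 + 19/315 = 44/315
P(V=0 | obs) = 5/63 / 44/315 = 25/44
P(V=1 | obs) = 19/315 / 44/315 = 19/44

P(V=0) = 25/44, P(V=1) = 19/44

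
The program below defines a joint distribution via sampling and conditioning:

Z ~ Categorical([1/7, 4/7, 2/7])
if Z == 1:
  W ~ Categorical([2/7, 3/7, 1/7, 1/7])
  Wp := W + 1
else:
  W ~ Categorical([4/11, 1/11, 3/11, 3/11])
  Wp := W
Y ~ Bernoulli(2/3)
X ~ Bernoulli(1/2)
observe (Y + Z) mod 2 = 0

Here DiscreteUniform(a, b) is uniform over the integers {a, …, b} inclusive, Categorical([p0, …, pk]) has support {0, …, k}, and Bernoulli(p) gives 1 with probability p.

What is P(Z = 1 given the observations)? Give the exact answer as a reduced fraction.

P(Z = 1 | obs) = 8/11

Enumerate traces; 24 have nonzero weight after conditioning:
  (Z=0, W=0, Y=0, X=0) weight 2/231
  (Z=0, W=0, Y=0, X=1) weight 2/231
  (Z=0, W=1, Y=0, X=0) weight 1/462
  (Z=0, W=1, Y=0, X=1) weight 1/462
  (Z=0, W=2, Y=0, X=0) weight 1/154
  (Z=0, W=2, Y=0, X=1) weight 1/154
  (Z=0, W=3, Y=0, X=0) weight 1/154
  (Z=0, W=3, Y=0, X=1) weight 1/154
  (Z=1, W=0, Y=1, X=0) weight 8/147
  (Z=2, W=0, Y=0, X=0) weight 4/231
  … 14 more
Group by Z:
  weight(Z=0) = 1/21
  weight(Z=1) = 8/21
  weight(Z=2) = 2/21
Total weight = 1/21 + 8/21 + 2/21 = 11/21
P(Z=0 | obs) = 1/21 / 11/21 = 1/11
P(Z=1 | obs) = 8/21 / 11/21 = 8/11
P(Z=2 | obs) = 2/21 / 11/21 = 2/11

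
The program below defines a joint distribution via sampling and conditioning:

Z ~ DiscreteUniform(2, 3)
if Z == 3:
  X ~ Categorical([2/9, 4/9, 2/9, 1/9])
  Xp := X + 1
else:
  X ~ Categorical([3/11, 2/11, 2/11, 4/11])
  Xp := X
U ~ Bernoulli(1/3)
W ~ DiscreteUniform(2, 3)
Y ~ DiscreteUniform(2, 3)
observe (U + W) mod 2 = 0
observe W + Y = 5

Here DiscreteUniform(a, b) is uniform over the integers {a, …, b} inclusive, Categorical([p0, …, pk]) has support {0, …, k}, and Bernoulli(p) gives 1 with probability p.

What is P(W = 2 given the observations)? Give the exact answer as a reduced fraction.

P(W = 2 | obs) = 2/3

Enumerate traces; 16 have nonzero weight after conditioning:
  (Z=2, X=0, U=0, W=2, Y=3) weight 1/44
  (Z=2, X=0, U=1, W=3, Y=2) weight 1/88
  (Z=2, X=1, U=0, W=2, Y=3) weight 1/66
  (Z=2, X=1, U=1, W=3, Y=2) weight 1/132
  (Z=2, X=2, U=0, W=2, Y=3) weight 1/66
  (Z=2, X=2, U=1, W=3, Y=2) weight 1/132
  (Z=2, X=3, U=0, W=2, Y=3) weight 1/33
  (Z=2, X=3, U=1, W=3, Y=2) weight 1/66
  … 8 more
Group by W:
  weight(W=2) = 1/6
  weight(W=3) = 1/12
Total weight = 1/6 + 1/12 = 1/4
P(W=2 | obs) = 1/6 / 1/4 = 2/3
P(W=3 | obs) = 1/12 / 1/4 = 1/3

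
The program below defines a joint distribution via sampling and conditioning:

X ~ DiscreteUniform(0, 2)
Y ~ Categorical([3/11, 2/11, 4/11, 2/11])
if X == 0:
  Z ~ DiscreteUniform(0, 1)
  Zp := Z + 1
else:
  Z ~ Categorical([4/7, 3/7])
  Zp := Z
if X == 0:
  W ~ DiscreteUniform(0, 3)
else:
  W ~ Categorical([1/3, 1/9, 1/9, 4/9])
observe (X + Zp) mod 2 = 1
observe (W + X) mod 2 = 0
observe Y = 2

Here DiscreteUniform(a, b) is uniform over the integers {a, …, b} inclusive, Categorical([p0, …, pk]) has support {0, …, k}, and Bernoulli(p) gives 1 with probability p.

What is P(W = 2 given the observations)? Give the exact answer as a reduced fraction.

Enumerate traces; 6 have nonzero weight after conditioning:
  (X=0, Y=2, Z=0, W=0) weight 1/66
  (X=0, Y=2, Z=0, W=2) weight 1/66
  (X=1, Y=2, Z=0, W=1) weight 16/2079
  (X=1, Y=2, Z=0, W=3) weight 64/2079
  (X=2, Y=2, Z=1, W=0) weight 4/231
  (X=2, Y=2, Z=1, W=2) weight 4/693
Group by W:
  weight(W=0) = 5/154
  weight(W=1) = 16/2079
  weight(W=2) = 29/1386
  weight(W=3) = 64/2079
Total weight = 5/154 + 16/2079 + 29/1386 + 64/2079 = 191/2079
P(W=0 | obs) = 5/154 / 191/2079 = 135/382
P(W=1 | obs) = 16/2079 / 191/2079 = 16/191
P(W=2 | obs) = 29/1386 / 191/2079 = 87/382
P(W=3 | obs) = 64/2079 / 191/2079 = 64/191

P(W = 2 | obs) = 87/382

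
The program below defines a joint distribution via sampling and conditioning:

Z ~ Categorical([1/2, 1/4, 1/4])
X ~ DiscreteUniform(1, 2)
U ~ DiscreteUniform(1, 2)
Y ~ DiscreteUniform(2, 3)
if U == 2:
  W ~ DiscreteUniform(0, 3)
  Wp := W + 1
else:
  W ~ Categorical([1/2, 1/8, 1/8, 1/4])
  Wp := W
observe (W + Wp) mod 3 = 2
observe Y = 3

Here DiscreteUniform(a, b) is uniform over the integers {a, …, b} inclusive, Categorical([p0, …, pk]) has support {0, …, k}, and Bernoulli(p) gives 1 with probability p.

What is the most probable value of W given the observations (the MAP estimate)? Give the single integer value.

Enumerate traces; 12 have nonzero weight after conditioning:
  (Z=0, X=1, U=1, Y=3, W=1) weight 1/128
  (Z=0, X=1, U=2, Y=3, W=2) weight 1/64
  (Z=0, X=2, U=1, Y=3, W=1) weight 1/128
  (Z=0, X=2, U=2, Y=3, W=2) weight 1/64
  (Z=1, X=1, U=1, Y=3, W=1) weight 1/256
  (Z=1, X=1, U=2, Y=3, W=2) weight 1/128
  (Z=1, X=2, U=1, Y=3, W=1) weight 1/256
  (Z=1, X=2, U=2, Y=3, W=2) weight 1/128
  … 4 more
Group by W:
  weight(W=1) = 1/32
  weight(W=2) = 1/16
Total weight = 1/32 + 1/16 = 3/32
P(W=1 | obs) = 1/32 / 3/32 = 1/3
P(W=2 | obs) = 1/16 / 3/32 = 2/3
argmax = 2

argmax_v P(W = v | obs) = 2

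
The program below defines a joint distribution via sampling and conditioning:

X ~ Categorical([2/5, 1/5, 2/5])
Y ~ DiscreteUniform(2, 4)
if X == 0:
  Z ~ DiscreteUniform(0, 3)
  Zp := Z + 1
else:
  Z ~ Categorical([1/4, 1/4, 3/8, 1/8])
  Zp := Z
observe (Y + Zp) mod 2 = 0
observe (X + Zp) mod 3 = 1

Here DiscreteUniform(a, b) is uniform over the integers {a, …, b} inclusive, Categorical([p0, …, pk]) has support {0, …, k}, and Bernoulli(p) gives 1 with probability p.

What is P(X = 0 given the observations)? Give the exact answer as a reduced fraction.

P(X = 0 | obs) = 12/29

Enumerate traces; 8 have nonzero weight after conditioning:
  (X=0, Y=2, Z=3) weight 1/30
  (X=0, Y=3, Z=0) weight 1/30
  (X=0, Y=4, Z=3) weight 1/30
  (X=1, Y=2, Z=0) weight 1/60
  (X=1, Y=3, Z=3) weight 1/120
  (X=1, Y=4, Z=0) weight 1/60
  (X=2, Y=2, Z=2) weight 1/20
  (X=2, Y=4, Z=2) weight 1/20
Group by X:
  weight(X=0) = 1/10
  weight(X=1) = 1/24
  weight(X=2) = 1/10
Total weight = 1/10 + 1/24 + 1/10 = 29/120
P(X=0 | obs) = 1/10 / 29/120 = 12/29
P(X=1 | obs) = 1/24 / 29/120 = 5/29
P(X=2 | obs) = 1/10 / 29/120 = 12/29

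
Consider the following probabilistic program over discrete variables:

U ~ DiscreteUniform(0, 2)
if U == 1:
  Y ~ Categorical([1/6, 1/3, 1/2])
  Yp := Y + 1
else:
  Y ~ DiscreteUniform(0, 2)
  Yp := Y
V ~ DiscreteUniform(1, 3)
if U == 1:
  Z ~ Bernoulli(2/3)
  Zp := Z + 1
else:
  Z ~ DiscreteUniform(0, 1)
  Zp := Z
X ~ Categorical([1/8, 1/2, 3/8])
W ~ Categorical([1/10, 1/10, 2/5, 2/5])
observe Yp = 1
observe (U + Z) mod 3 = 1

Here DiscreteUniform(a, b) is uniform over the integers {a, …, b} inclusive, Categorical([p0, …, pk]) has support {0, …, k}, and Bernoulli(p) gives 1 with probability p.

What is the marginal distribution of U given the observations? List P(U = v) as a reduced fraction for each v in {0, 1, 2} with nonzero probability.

P(U=0) = 3/4, P(U=1) = 1/4

Enumerate traces; 72 have nonzero weight after conditioning:
  (U=0, Y=1, V=1, Z=1, X=0, W=0) weight 1/4320
  (U=0, Y=1, V=1, Z=1, X=0, W=1) weight 1/4320
  (U=0, Y=1, V=1, Z=1, X=0, W=2) weight 1/1080
  (U=0, Y=1, V=1, Z=1, X=0, W=3) weight 1/1080
  (U=0, Y=1, V=1, Z=1, X=1, W=0) weight 1/1080
  (U=0, Y=1, V=1, Z=1, X=1, W=1) weight 1/1080
  (U=0, Y=1, V=1, Z=1, X=1, W=2) weight 1/270
  (U=0, Y=1, V=1, Z=1, X=1, W=3) weight 1/270
  (U=1, Y=0, V=1, Z=0, X=0, W=0) weight 1/12960
  … 63 more
Group by U:
  weight(U=0) = 1/18
  weight(U=1) = 1/54
Total weight = 1/18 + 1/54 = 2/27
P(U=0 | obs) = 1/18 / 2/27 = 3/4
P(U=1 | obs) = 1/54 / 2/27 = 1/4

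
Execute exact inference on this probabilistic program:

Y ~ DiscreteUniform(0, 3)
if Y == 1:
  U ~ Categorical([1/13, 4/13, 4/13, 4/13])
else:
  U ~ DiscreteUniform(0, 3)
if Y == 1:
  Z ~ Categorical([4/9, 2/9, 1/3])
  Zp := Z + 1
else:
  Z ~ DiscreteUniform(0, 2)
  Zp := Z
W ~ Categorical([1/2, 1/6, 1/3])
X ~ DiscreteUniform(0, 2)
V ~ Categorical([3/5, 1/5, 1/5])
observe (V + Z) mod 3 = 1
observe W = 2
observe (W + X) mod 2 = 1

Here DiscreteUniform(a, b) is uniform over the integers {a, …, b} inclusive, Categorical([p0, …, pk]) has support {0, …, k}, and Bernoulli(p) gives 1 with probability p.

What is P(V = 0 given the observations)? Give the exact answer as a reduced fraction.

Enumerate traces; 48 have nonzero weight after conditioning:
  (Y=0, U=0, Z=0, W=2, X=1, V=1) weight 1/2160
  (Y=0, U=0, Z=1, W=2, X=1, V=0) weight 1/720
  (Y=0, U=0, Z=2, W=2, X=1, V=2) weight 1/2160
  (Y=0, U=1, Z=0, W=2, X=1, V=1) weight 1/2160
  (Y=0, U=1, Z=1, W=2, X=1, V=0) weight 1/720
  (Y=0, U=1, Z=2, W=2, X=1, V=2) weight 1/2160
  (Y=0, U=2, Z=0, W=2, X=1, V=1) weight 1/2160
  (Y=0, U=2, Z=1, W=2, X=1, V=0) weight 1/720
  … 40 more
Group by V:
  weight(V=0) = 11/540
  weight(V=1) = 13/1620
  weight(V=2) = 1/135
Total weight = 11/540 + 13/1620 + 1/135 = 29/810
P(V=0 | obs) = 11/540 / 29/810 = 33/58
P(V=1 | obs) = 13/1620 / 29/810 = 13/58
P(V=2 | obs) = 1/135 / 29/810 = 6/29

P(V = 0 | obs) = 33/58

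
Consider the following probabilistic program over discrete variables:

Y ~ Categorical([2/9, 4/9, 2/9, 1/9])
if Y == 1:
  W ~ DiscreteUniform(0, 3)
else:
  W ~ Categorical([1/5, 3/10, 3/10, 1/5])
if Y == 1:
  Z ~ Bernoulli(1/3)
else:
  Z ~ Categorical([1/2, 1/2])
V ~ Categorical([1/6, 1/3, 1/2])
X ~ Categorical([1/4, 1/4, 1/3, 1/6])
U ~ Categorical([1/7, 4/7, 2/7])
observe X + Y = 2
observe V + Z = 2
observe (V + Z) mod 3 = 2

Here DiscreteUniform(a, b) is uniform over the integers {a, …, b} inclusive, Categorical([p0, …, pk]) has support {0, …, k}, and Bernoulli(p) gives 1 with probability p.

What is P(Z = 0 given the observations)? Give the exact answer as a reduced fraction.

P(Z = 0 | obs) = 45/67

Enumerate traces; 72 have nonzero weight after conditioning:
  (Y=0, W=0, Z=0, V=2, X=2, U=0) weight 1/1890
  (Y=0, W=0, Z=0, V=2, X=2, U=1) weight 2/945
  (Y=0, W=0, Z=0, V=2, X=2, U=2) weight 1/945
  (Y=0, W=0, Z=1, V=1, X=2, U=0) weight 1/2835
  (Y=0, W=0, Z=1, V=1, X=2, U=1) weight 4/2835
  (Y=0, W=0, Z=1, V=1, X=2, U=2) weight 2/2835
  (Y=0, W=1, Z=0, V=2, X=2, U=0) weight 1/1260
  (Y=0, W=1, Z=0, V=2, X=2, U=1) weight 1/315
  … 64 more
Group by Z:
  weight(Z=0) = 5/72
  weight(Z=1) = 11/324
Total weight = 5/72 + 11/324 = 67/648
P(Z=0 | obs) = 5/72 / 67/648 = 45/67
P(Z=1 | obs) = 11/324 / 67/648 = 22/67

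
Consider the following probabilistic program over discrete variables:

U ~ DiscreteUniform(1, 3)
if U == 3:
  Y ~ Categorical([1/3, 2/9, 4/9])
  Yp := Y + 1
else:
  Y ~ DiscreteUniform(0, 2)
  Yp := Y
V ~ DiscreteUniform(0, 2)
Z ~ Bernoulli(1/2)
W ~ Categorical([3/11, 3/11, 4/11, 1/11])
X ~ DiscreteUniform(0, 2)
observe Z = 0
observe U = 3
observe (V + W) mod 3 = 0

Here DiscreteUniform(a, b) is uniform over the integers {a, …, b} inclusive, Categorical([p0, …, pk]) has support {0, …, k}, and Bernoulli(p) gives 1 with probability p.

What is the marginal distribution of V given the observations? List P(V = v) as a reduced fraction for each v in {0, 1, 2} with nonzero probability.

Enumerate traces; 36 have nonzero weight after conditioning:
  (U=3, Y=0, V=0, Z=0, W=0, X=0) weight 1/594
  (U=3, Y=0, V=0, Z=0, W=0, X=1) weight 1/594
  (U=3, Y=0, V=0, Z=0, W=0, X=2) weight 1/594
  (U=3, Y=0, V=0, Z=0, W=3, X=0) weight 1/1782
  (U=3, Y=0, V=0, Z=0, W=3, X=1) weight 1/1782
  (U=3, Y=0, V=0, Z=0, W=3, X=2) weight 1/1782
  (U=3, Y=0, V=1, Z=0, W=2, X=0) weight 2/891
  (U=3, Y=0, V=1, Z=0, W=2, X=1) weight 2/891
  (U=3, Y=0, V=2, Z=0, W=1, X=0) weight 1/594
  … 27 more
Group by V:
  weight(V=0) = 2/99
  weight(V=1) = 2/99
  weight(V=2) = 1/66
Total weight = 2/99 + 2/99 + 1/66 = 1/18
P(V=0 | obs) = 2/99 / 1/18 = 4/11
P(V=1 | obs) = 2/99 / 1/18 = 4/11
P(V=2 | obs) = 1/66 / 1/18 = 3/11

P(V=0) = 4/11, P(V=1) = 4/11, P(V=2) = 3/11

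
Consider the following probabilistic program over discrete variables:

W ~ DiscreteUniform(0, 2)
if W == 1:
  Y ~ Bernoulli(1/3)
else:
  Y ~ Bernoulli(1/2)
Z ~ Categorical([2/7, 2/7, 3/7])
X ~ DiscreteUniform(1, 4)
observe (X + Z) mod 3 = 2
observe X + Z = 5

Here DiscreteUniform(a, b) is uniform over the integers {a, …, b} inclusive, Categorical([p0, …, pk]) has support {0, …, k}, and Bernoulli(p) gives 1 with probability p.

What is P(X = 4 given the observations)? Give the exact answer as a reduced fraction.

P(X = 4 | obs) = 2/5

Enumerate traces; 12 have nonzero weight after conditioning:
  (W=0, Y=0, Z=1, X=4) weight 1/84
  (W=0, Y=0, Z=2, X=3) weight 1/56
  (W=0, Y=1, Z=1, X=4) weight 1/84
  (W=0, Y=1, Z=2, X=3) weight 1/56
  (W=1, Y=0, Z=1, X=4) weight 1/63
  (W=1, Y=0, Z=2, X=3) weight 1/42
  (W=1, Y=1, Z=1, X=4) weight 1/126
  (W=1, Y=1, Z=2, X=3) weight 1/84
  … 4 more
Group by X:
  weight(X=3) = 3/28
  weight(X=4) = 1/14
Total weight = 3/28 + 1/14 = 5/28
P(X=3 | obs) = 3/28 / 5/28 = 3/5
P(X=4 | obs) = 1/14 / 5/28 = 2/5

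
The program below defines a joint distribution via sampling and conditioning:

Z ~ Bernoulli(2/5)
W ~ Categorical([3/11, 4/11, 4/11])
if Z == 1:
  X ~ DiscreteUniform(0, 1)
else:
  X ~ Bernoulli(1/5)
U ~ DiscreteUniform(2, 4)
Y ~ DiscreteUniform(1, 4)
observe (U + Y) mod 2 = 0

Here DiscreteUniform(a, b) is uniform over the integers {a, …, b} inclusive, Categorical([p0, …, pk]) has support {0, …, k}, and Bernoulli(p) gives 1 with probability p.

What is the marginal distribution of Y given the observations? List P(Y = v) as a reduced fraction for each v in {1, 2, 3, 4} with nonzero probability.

P(Y=1) = 1/6, P(Y=2) = 1/3, P(Y=3) = 1/6, P(Y=4) = 1/3

Enumerate traces; 72 have nonzero weight after conditioning:
  (Z=0, W=0, X=0, U=2, Y=2) weight 3/275
  (Z=0, W=0, X=0, U=2, Y=4) weight 3/275
  (Z=0, W=0, X=0, U=3, Y=1) weight 3/275
  (Z=0, W=0, X=0, U=3, Y=3) weight 3/275
  (Z=0, W=0, X=0, U=4, Y=2) weight 3/275
  (Z=0, W=0, X=0, U=4, Y=4) weight 3/275
  (Z=0, W=0, X=1, U=2, Y=2) weight 3/1100
  (Z=0, W=0, X=1, U=2, Y=4) weight 3/1100
  … 64 more
Group by Y:
  weight(Y=1) = 1/12
  weight(Y=2) = 1/6
  weight(Y=3) = 1/12
  weight(Y=4) = 1/6
Total weight = 1/12 + 1/6 + 1/12 + 1/6 = 1/2
P(Y=1 | obs) = 1/12 / 1/2 = 1/6
P(Y=2 | obs) = 1/6 / 1/2 = 1/3
P(Y=3 | obs) = 1/12 / 1/2 = 1/6
P(Y=4 | obs) = 1/6 / 1/2 = 1/3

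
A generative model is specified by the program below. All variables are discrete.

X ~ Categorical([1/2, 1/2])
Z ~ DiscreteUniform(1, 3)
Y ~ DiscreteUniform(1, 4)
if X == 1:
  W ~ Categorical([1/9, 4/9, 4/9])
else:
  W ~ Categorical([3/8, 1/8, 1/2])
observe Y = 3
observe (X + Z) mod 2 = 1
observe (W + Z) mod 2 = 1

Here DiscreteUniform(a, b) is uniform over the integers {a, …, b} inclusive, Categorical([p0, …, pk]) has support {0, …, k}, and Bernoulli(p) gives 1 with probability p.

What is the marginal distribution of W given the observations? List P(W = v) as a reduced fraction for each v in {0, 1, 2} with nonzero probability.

Enumerate traces; 5 have nonzero weight after conditioning:
  (X=0, Z=1, Y=3, W=0) weight 1/64
  (X=0, Z=1, Y=3, W=2) weight 1/48
  (X=0, Z=3, Y=3, W=0) weight 1/64
  (X=0, Z=3, Y=3, W=2) weight 1/48
  (X=1, Z=2, Y=3, W=1) weight 1/54
Group by W:
  weight(W=0) = 1/32
  weight(W=1) = 1/54
  weight(W=2) = 1/24
Total weight = 1/32 + 1/54 + 1/24 = 79/864
P(W=0 | obs) = 1/32 / 79/864 = 27/79
P(W=1 | obs) = 1/54 / 79/864 = 16/79
P(W=2 | obs) = 1/24 / 79/864 = 36/79

P(W=0) = 27/79, P(W=1) = 16/79, P(W=2) = 36/79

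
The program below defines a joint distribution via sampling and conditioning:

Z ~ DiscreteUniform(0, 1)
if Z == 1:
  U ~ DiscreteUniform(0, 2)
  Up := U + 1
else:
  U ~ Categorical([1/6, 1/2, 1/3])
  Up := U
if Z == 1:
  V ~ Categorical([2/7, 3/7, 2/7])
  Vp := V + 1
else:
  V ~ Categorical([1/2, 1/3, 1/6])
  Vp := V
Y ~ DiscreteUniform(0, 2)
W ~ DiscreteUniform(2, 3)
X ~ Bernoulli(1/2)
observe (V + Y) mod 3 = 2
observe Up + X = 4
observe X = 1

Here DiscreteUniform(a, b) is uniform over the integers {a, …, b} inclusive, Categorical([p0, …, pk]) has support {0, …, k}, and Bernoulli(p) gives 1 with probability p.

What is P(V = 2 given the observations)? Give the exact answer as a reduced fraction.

P(V = 2 | obs) = 2/7

Enumerate traces; 6 have nonzero weight after conditioning:
  (Z=1, U=2, V=0, Y=2, W=2, X=1) weight 1/252
  (Z=1, U=2, V=0, Y=2, W=3, X=1) weight 1/252
  (Z=1, U=2, V=1, Y=1, W=2, X=1) weight 1/168
  (Z=1, U=2, V=1, Y=1, W=3, X=1) weight 1/168
  (Z=1, U=2, V=2, Y=0, W=2, X=1) weight 1/252
  (Z=1, U=2, V=2, Y=0, W=3, X=1) weight 1/252
Group by V:
  weight(V=0) = 1/126
  weight(V=1) = 1/84
  weight(V=2) = 1/126
Total weight = 1/126 + 1/84 + 1/126 = 1/36
P(V=0 | obs) = 1/126 / 1/36 = 2/7
P(V=1 | obs) = 1/84 / 1/36 = 3/7
P(V=2 | obs) = 1/126 / 1/36 = 2/7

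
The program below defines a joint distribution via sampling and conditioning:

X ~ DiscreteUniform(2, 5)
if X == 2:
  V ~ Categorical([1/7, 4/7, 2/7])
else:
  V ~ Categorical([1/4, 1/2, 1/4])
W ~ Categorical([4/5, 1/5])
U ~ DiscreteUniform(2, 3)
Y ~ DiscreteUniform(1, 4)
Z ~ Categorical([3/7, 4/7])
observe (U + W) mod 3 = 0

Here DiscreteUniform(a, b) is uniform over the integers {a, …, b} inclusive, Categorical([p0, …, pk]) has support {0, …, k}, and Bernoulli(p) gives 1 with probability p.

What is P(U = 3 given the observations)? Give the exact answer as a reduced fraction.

Enumerate traces; 192 have nonzero weight after conditioning:
  (X=2, V=0, W=0, U=3, Y=1, Z=0) weight 3/1960
  (X=2, V=0, W=0, U=3, Y=1, Z=1) weight 1/490
  (X=2, V=0, W=0, U=3, Y=2, Z=0) weight 3/1960
  (X=2, V=0, W=0, U=3, Y=2, Z=1) weight 1/490
  (X=2, V=0, W=0, U=3, Y=3, Z=0) weight 3/1960
  (X=2, V=0, W=0, U=3, Y=3, Z=1) weight 1/490
  (X=2, V=0, W=0, U=3, Y=4, Z=0) weight 3/1960
  (X=2, V=0, W=0, U=3, Y=4, Z=1) weight 1/490
  (X=2, V=0, W=1, U=2, Y=1, Z=0) weight 3/7840
  … 183 more
Group by U:
  weight(U=2) = 1/10
  weight(U=3) = 2/5
Total weight = 1/10 + 2/5 = 1/2
P(U=2 | obs) = 1/10 / 1/2 = 1/5
P(U=3 | obs) = 2/5 / 1/2 = 4/5

P(U = 3 | obs) = 4/5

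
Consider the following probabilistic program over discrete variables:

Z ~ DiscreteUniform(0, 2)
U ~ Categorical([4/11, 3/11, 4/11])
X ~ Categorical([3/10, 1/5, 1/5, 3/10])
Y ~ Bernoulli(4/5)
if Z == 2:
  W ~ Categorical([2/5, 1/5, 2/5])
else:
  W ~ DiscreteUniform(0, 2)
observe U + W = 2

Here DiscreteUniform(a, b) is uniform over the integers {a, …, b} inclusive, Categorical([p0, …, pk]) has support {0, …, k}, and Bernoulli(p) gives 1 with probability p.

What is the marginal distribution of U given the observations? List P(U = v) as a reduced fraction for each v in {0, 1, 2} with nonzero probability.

Enumerate traces; 72 have nonzero weight after conditioning:
  (Z=0, U=0, X=0, Y=0, W=2) weight 2/825
  (Z=0, U=0, X=0, Y=1, W=2) weight 8/825
  (Z=0, U=0, X=1, Y=0, W=2) weight 4/2475
  (Z=0, U=0, X=1, Y=1, W=2) weight 16/2475
  (Z=0, U=0, X=2, Y=0, W=2) weight 4/2475
  (Z=0, U=0, X=2, Y=1, W=2) weight 16/2475
  (Z=0, U=0, X=3, Y=0, W=2) weight 2/825
  (Z=0, U=0, X=3, Y=1, W=2) weight 8/825
  (Z=0, U=1, X=0, Y=0, W=1) weight 1/550
  (Z=0, U=2, X=0, Y=0, W=0) weight 2/825
  … 62 more
Group by U:
  weight(U=0) = 64/495
  weight(U=1) = 13/165
  weight(U=2) = 64/495
Total weight = 64/495 + 13/165 + 64/495 = 167/495
P(U=0 | obs) = 64/495 / 167/495 = 64/167
P(U=1 | obs) = 13/165 / 167/495 = 39/167
P(U=2 | obs) = 64/495 / 167/495 = 64/167

P(U=0) = 64/167, P(U=1) = 39/167, P(U=2) = 64/167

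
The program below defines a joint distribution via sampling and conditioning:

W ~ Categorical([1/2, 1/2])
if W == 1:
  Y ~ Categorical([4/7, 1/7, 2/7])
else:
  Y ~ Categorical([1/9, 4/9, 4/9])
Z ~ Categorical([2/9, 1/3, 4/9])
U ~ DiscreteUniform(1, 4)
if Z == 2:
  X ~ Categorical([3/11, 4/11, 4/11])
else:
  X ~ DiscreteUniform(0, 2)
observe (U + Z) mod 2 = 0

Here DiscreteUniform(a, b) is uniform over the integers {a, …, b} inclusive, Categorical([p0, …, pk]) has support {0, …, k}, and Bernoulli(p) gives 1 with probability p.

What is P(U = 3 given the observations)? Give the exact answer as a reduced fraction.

P(U = 3 | obs) = 1/6

Enumerate traces; 108 have nonzero weight after conditioning:
  (W=0, Y=0, Z=0, U=2, X=0) weight 1/972
  (W=0, Y=0, Z=0, U=2, X=1) weight 1/972
  (W=0, Y=0, Z=0, U=2, X=2) weight 1/972
  (W=0, Y=0, Z=0, U=4, X=0) weight 1/972
  (W=0, Y=0, Z=0, U=4, X=1) weight 1/972
  (W=0, Y=0, Z=0, U=4, X=2) weight 1/972
  (W=0, Y=0, Z=1, U=1, X=0) weight 1/648
  (W=0, Y=0, Z=1, U=1, X=1) weight 1/648
  (W=0, Y=0, Z=1, U=3, X=0) weight 1/648
  … 99 more
Group by U:
  weight(U=1) = 1/12
  weight(U=2) = 1/6
  weight(U=3) = 1/12
  weight(U=4) = 1/6
Total weight = 1/12 + 1/6 + 1/12 + 1/6 = 1/2
P(U=1 | obs) = 1/12 / 1/2 = 1/6
P(U=2 | obs) = 1/6 / 1/2 = 1/3
P(U=3 | obs) = 1/12 / 1/2 = 1/6
P(U=4 | obs) = 1/6 / 1/2 = 1/3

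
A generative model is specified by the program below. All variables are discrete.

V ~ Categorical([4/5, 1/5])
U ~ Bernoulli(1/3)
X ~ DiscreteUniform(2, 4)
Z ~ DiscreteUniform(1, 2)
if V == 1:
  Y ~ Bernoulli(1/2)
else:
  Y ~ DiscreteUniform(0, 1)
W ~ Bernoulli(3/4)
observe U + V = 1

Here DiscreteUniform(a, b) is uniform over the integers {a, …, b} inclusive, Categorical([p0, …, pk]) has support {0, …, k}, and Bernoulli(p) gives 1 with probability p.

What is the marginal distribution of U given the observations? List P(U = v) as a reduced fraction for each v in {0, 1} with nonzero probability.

P(U=0) = 1/3, P(U=1) = 2/3

Enumerate traces; 48 have nonzero weight after conditioning:
  (V=0, U=1, X=2, Z=1, Y=0, W=0) weight 1/180
  (V=0, U=1, X=2, Z=1, Y=0, W=1) weight 1/60
  (V=0, U=1, X=2, Z=1, Y=1, W=0) weight 1/180
  (V=0, U=1, X=2, Z=1, Y=1, W=1) weight 1/60
  (V=0, U=1, X=2, Z=2, Y=0, W=0) weight 1/180
  (V=0, U=1, X=2, Z=2, Y=0, W=1) weight 1/60
  (V=0, U=1, X=2, Z=2, Y=1, W=0) weight 1/180
  (V=0, U=1, X=2, Z=2, Y=1, W=1) weight 1/60
  (V=1, U=0, X=2, Z=1, Y=0, W=0) weight 1/360
  … 39 more
Group by U:
  weight(U=0) = 2/15
  weight(U=1) = 4/15
Total weight = 2/15 + 4/15 = 2/5
P(U=0 | obs) = 2/15 / 2/5 = 1/3
P(U=1 | obs) = 4/15 / 2/5 = 2/3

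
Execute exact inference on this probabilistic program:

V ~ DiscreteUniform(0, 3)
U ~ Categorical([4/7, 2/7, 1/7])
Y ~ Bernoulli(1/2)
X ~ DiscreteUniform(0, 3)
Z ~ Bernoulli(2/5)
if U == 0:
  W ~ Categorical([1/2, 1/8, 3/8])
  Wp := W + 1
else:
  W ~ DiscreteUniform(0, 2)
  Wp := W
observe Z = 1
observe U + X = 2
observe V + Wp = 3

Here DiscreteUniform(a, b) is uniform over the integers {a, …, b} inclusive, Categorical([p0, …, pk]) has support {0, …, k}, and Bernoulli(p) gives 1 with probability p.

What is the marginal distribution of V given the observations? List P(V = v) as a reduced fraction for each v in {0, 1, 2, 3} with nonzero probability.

P(V=0) = 3/14, P(V=1) = 3/14, P(V=2) = 3/7, P(V=3) = 1/7

Enumerate traces; 18 have nonzero weight after conditioning:
  (V=0, U=0, Y=0, X=2, Z=1, W=2) weight 3/1120
  (V=0, U=0, Y=1, X=2, Z=1, W=2) weight 3/1120
  (V=1, U=0, Y=0, X=2, Z=1, W=1) weight 1/1120
  (V=1, U=0, Y=1, X=2, Z=1, W=1) weight 1/1120
  (V=1, U=1, Y=0, X=1, Z=1, W=2) weight 1/840
  (V=1, U=1, Y=1, X=1, Z=1, W=2) weight 1/840
  (V=1, U=2, Y=0, X=0, Z=1, W=2) weight 1/1680
  (V=1, U=2, Y=1, X=0, Z=1, W=2) weight 1/1680
  (V=2, U=0, Y=0, X=2, Z=1, W=0) weight 1/280
  (V=3, U=1, Y=0, X=1, Z=1, W=0) weight 1/840
  … 8 more
Group by V:
  weight(V=0) = 3/560
  weight(V=1) = 3/560
  weight(V=2) = 3/280
  weight(V=3) = 1/280
Total weight = 3/560 + 3/560 + 3/280 + 1/280 = 1/40
P(V=0 | obs) = 3/560 / 1/40 = 3/14
P(V=1 | obs) = 3/560 / 1/40 = 3/14
P(V=2 | obs) = 3/280 / 1/40 = 3/7
P(V=3 | obs) = 1/280 / 1/40 = 1/7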